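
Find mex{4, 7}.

0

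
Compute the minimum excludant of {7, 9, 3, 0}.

0 is in the set but 1 is not, so the mex is 1.

1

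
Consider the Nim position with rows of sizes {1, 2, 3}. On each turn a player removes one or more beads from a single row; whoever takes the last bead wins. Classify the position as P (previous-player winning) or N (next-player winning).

Compute the nim-sum pairwise:
1 ^ 2 = 3
3 ^ 3 = 0
The nim-sum is 0, so this is a P-position: the player to move is in a losing position under optimal play.

P-position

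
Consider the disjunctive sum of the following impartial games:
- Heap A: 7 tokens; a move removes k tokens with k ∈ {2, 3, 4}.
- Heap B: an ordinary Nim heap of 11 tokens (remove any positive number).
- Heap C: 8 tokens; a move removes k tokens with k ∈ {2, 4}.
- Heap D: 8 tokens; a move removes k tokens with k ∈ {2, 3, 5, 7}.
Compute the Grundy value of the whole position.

Build the Grundy sequence for heap A with g(k) = mex{g(k−s) : s ∈ {2, 3, 4}, s ≤ k}:
g(0) = mex{} = 0
g(1) = mex{} = 0
g(2) = mex{0} = 1
g(3) = mex{0} = 1
g(4) = mex{0,1} = 2
g(5) = mex{0,1} = 2
g(6) = mex{1,2} = 0
g(7) = mex{1,2} = 0
So g(7) = 0.
Heap B is a plain Nim heap of size 11, so its Grundy value is 11.
Build the Grundy sequence for heap C with g(k) = mex{g(k−s) : s ∈ {2, 4}, s ≤ k}:
k:     0  1  2  3  4  5  6  7  8
g(k):  0  0  1  1  2  2  0  0  1
So g(8) = 1.
Build the Grundy sequence for heap D with g(k) = mex{g(k−s) : s ∈ {2, 3, 5, 7}, s ≤ k}:
k:     0  1  2  3  4  5  6  7  8
g(k):  0  0  1  1  2  2  3  3  4
So g(8) = 4.
By the Sprague-Grundy theorem, the Grundy value of a sum of independent games is the XOR of the component values.
Combined value = 0 ⊕ 11 ⊕ 1 ⊕ 4 = 14.

14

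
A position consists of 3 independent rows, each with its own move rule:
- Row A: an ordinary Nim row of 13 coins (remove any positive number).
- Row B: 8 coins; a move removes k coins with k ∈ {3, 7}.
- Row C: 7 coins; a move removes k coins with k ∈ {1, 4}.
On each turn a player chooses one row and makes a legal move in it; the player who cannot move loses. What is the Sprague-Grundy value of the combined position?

Row A is a plain Nim row of size 13, so its Grundy value is 13.
Grundy values for row B (subtraction set {3, 7}):
g(0) = mex{} = 0
g(1) = mex{} = 0
g(2) = mex{} = 0
g(3) = mex{0} = 1
g(4) = mex{0} = 1
g(5) = mex{0} = 1
g(6) = mex{1} = 0
g(7) = mex{0,1} = 2
g(8) = mex{0,1} = 2
So g(8) = 2.
For row C, compute g(0), g(1), … with moves {1, 4}:
k:     0  1  2  3  4  5  6  7
g(k):  0  1  0  1  2  0  1  0
So g(7) = 0.
The value of a disjunctive sum is the nim-sum of the parts.
Combined value = 13 ⊕ 2 ⊕ 0 = 15.

15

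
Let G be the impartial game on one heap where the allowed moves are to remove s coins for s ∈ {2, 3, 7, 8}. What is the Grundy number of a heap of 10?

Grundy values for subtraction set {2, 3, 7, 8}:
g(0) = mex{} = 0
g(1) = mex{} = 0
g(2) = mex{0} = 1
g(3) = mex{0} = 1
g(4) = mex{0,1} = 2
g(5) = mex{1} = 0
g(6) = mex{1,2} = 0
g(7) = mex{0,2} = 1
g(8) = mex{0} = 1
g(9) = mex{0,1} = 2
g(10) = mex{1} = 0
So g(10) = 0.

0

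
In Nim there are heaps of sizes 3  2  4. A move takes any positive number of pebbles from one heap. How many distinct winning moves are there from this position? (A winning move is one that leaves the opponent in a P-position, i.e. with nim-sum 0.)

1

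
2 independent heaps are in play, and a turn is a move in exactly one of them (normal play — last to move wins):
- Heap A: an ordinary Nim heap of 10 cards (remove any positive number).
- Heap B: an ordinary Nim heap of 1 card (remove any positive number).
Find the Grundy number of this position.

Heap A is a plain Nim heap of size 10, so its Grundy value is 10.
Heap B is a plain Nim heap of size 1, so its Grundy value is 1.
The value of a disjunctive sum is the nim-sum of the parts.
Combined value = 10 XOR 1 = 11.

11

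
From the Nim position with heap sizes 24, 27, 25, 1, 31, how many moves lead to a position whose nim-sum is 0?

Nim-sum: 24 ⊕ 27 ⊕ 25 ⊕ 1 ⊕ 31 = 4.
The overall nim-sum is X = 4. A heap of size p has a winning move iff p XOR X < p (reduce it to p XOR X).
  24: 24 XOR 4 = 28 ≥ 24 — no move.
  27: 27 XOR 4 = 31 ≥ 27 — no move.
  25: 25 XOR 4 = 29 ≥ 25 — no move.
  1: 1 XOR 4 = 5 ≥ 1 — no move.
  31: 31 XOR 4 = 27 < 31 — winning move (to 27).
That gives 1 winning move.

1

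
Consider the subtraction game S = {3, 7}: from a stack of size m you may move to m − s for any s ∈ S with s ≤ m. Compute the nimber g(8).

2

Grundy values for subtraction set {3, 7}:
g(0) = mex{} = 0
g(1) = mex{} = 0
g(2) = mex{} = 0
g(3) = mex{0} = 1
g(4) = mex{0} = 1
g(5) = mex{0} = 1
g(6) = mex{1} = 0
g(7) = mex{0,1} = 2
g(8) = mex{0,1} = 2
So g(8) = 2.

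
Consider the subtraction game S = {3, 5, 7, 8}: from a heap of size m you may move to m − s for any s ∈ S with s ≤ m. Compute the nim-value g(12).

0

Compute g(0), g(1), … for moves {3, 5, 7, 8}:
g(0) = mex{} = 0
g(1) = mex{} = 0
g(2) = mex{} = 0
g(3) = mex{0} = 1
g(4) = mex{0} = 1
g(5) = mex{0} = 1
g(6) = mex{0,1} = 2
g(7) = mex{0,1} = 2
g(8) = mex{0,1} = 2
g(9) = mex{0,1,2} = 3
g(10) = mex{0,1,2} = 3
g(11) = mex{1,2} = 0
g(12) = mex{1,2,3} = 0
So g(12) = 0.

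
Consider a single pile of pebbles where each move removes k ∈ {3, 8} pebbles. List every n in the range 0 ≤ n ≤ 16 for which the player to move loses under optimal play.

0, 1, 2, 6, 7, 11, 12, 13

Compute g(0), g(1), … for moves {3, 8}:
k:     0  1  2  3  4  5  6  7  8  9 10 11 12 13 14 15 16
g(k):  0  0  0  1  1  1  0  0  2  1  1  0  0  0  1  1  1
The P-positions (g = 0) in 0..16 are 0, 1, 2, 6, 7, 11, 12, 13.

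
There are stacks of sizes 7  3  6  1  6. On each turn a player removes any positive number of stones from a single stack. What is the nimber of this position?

5

In binary:
  111  (7)
  011  (3)
  110  (6)
  001  (1)
  110  (6)
  ---
  101  (5)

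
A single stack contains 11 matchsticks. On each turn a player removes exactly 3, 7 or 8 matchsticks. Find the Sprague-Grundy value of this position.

Build the Grundy sequence with g(k) = mex{g(k−s) : s ∈ {3, 7, 8}, s ≤ k}:
g(0) = mex{} = 0
g(1) = mex{} = 0
g(2) = mex{} = 0
g(3) = mex{0} = 1
g(4) = mex{0} = 1
g(5) = mex{0} = 1
g(6) = mex{1} = 0
g(7) = mex{0,1} = 2
g(8) = mex{0,1} = 2
g(9) = mex{0} = 1
g(10) = mex{0,1,2} = 3
g(11) = mex{1,2} = 0
So g(11) = 0.

0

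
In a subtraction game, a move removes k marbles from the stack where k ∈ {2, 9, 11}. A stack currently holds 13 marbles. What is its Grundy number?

2

Compute g(0), g(1), … for moves {2, 9, 11}:
g(0) = mex{} = 0
g(1) = mex{} = 0
g(2) = mex{0} = 1
g(3) = mex{0} = 1
g(4) = mex{1} = 0
g(5) = mex{1} = 0
g(6) = mex{0} = 1
g(7) = mex{0} = 1
g(8) = mex{1} = 0
g(9) = mex{0,1} = 2
g(10) = mex{0} = 1
g(11) = mex{0,1,2} = 3
g(12) = mex{0,1} = 2
g(13) = mex{0,1,3} = 2
So g(13) = 2.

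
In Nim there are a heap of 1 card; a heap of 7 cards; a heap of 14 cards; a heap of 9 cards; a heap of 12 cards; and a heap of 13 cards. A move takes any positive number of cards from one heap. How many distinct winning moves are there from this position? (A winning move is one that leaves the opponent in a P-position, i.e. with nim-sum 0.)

0

Compute the nim-sum pairwise:
1 XOR 7 = 6
6 XOR 14 = 8
8 XOR 9 = 1
1 XOR 12 = 13
13 XOR 13 = 0
The nim-sum is already 0, so every move leaves a nonzero nim-sum — there are no winning moves.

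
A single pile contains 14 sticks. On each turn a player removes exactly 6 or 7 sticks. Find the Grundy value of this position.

0

Compute g(0), g(1), … for moves {6, 7}:
k:     0  1  2  3  4  5  6  7  8  9 10 11 12 13 14
g(k):  0  0  0  0  0  0  1  1  1  1  1  1  2  0  0
So g(14) = 0.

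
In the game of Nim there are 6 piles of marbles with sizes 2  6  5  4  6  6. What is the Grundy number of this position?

5

Write each in binary and XOR column by column:
  010  (2)
  110  (6)
  101  (5)
  100  (4)
  110  (6)
  110  (6)
  ---
  101  (5)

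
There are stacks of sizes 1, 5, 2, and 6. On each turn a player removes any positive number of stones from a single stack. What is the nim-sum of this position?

Bitwise XOR of the heap sizes:
  001  (1)
  101  (5)
  010  (2)
  110  (6)
  ---
  000  (0)

0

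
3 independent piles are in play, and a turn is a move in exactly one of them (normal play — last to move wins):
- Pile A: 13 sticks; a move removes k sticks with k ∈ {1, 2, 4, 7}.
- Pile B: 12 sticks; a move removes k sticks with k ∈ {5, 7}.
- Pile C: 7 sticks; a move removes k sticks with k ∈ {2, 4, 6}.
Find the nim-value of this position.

2

Grundy values for pile A (subtraction set {1, 2, 4, 7}):
g(0) = mex{} = 0
g(1) = mex{0} = 1
g(2) = mex{0,1} = 2
g(3) = mex{1,2} = 0
g(4) = mex{0,2} = 1
g(5) = mex{0,1} = 2
g(6) = mex{1,2} = 0
g(7) = mex{0,2} = 1
g(8) = mex{0,1} = 2
g(9) = mex{1,2} = 0
g(10) = mex{0,2} = 1
g(11) = mex{0,1} = 2
g(12) = mex{1,2} = 0
g(13) = mex{0,2} = 1
So g(13) = 1.
For pile B, compute g(0), g(1), … with moves {5, 7}:
k:     0  1  2  3  4  5  6  7  8  9 10 11 12
g(k):  0  0  0  0  0  1  1  1  1  1  2  2  0
So g(12) = 0.
Build the Grundy sequence for pile C with g(k) = mex{g(k−s) : s ∈ {2, 4, 6}, s ≤ k}:
k:     0  1  2  3  4  5  6  7
g(k):  0  0  1  1  2  2  3  3
So g(7) = 3.
By the Sprague-Grundy theorem, the Grundy value of a sum of independent games is the XOR of the component values.
Combined value = 1 XOR 0 XOR 3 = 2.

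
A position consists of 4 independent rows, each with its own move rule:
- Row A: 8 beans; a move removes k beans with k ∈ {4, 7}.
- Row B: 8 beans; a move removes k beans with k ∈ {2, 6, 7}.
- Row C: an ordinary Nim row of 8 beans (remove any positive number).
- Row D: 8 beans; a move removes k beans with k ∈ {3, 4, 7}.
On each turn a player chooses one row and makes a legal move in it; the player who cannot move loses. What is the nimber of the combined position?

10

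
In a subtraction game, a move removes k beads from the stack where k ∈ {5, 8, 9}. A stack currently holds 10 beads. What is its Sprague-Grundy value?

Compute g(0), g(1), … for moves {5, 8, 9}:
k:     0  1  2  3  4  5  6  7  8  9 10
g(k):  0  0  0  0  0  1  1  1  1  1  2
So g(10) = 2.

2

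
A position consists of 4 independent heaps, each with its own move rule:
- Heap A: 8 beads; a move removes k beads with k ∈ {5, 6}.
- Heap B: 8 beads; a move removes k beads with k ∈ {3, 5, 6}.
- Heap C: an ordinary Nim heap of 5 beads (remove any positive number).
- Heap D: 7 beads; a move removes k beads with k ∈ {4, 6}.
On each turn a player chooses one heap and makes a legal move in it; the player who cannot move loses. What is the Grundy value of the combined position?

Build the Grundy sequence for heap A with g(k) = mex{g(k−s) : s ∈ {5, 6}, s ≤ k}:
g(0) = mex{} = 0
g(1) = mex{} = 0
g(2) = mex{} = 0
g(3) = mex{} = 0
g(4) = mex{} = 0
g(5) = mex{0} = 1
g(6) = mex{0} = 1
g(7) = mex{0} = 1
g(8) = mex{0} = 1
So g(8) = 1.
For heap B, compute g(0), g(1), … with moves {3, 5, 6}:
g(0) = mex{} = 0
g(1) = mex{} = 0
g(2) = mex{} = 0
g(3) = mex{0} = 1
g(4) = mex{0} = 1
g(5) = mex{0} = 1
g(6) = mex{0,1} = 2
g(7) = mex{0,1} = 2
g(8) = mex{0,1} = 2
So g(8) = 2.
Heap C is a plain Nim heap of size 5, so its Grundy value is 5.
For heap D, compute g(0), g(1), … with moves {4, 6}:
g(0) = mex{} = 0
g(1) = mex{} = 0
g(2) = mex{} = 0
g(3) = mex{} = 0
g(4) = mex{0} = 1
g(5) = mex{0} = 1
g(6) = mex{0} = 1
g(7) = mex{0} = 1
So g(7) = 1.
By the Sprague-Grundy theorem, the Grundy value of a sum of independent games is the XOR of the component values.
Combined value = 1 ⊕ 2 ⊕ 5 ⊕ 1 = 7.

7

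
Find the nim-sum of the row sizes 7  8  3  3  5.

10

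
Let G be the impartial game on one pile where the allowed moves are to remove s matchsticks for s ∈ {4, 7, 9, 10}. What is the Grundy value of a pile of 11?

2

Compute g(0), g(1), … for moves {4, 7, 9, 10}:
g(0) = mex{} = 0
g(1) = mex{} = 0
g(2) = mex{} = 0
g(3) = mex{} = 0
g(4) = mex{0} = 1
g(5) = mex{0} = 1
g(6) = mex{0} = 1
g(7) = mex{0} = 1
g(8) = mex{0,1} = 2
g(9) = mex{0,1} = 2
g(10) = mex{0,1} = 2
g(11) = mex{0,1} = 2
So g(11) = 2.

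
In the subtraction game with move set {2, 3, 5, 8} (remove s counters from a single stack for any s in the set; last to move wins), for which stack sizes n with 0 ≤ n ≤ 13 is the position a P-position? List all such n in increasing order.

0, 1, 7, 11

Grundy values for subtraction set {2, 3, 5, 8}:
k:     0  1  2  3  4  5  6  7  8  9 10 11 12 13
g(k):  0  0  1  1  2  2  3  0  4  1  3  0  4  1
The P-positions (g = 0) in 0..13 are 0, 1, 7, 11.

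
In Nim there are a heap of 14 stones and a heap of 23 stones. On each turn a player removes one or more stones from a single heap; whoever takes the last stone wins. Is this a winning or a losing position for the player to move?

Winning position

Compute the nim-sum pairwise:
14 ⊕ 23 = 25
The nim-sum is 25 ≠ 0, so this is an N-position: the player to move can win.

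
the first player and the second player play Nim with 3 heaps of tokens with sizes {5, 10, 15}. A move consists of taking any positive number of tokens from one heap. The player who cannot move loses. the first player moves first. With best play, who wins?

the second player wins

Compute the nim-sum pairwise:
5 XOR 10 = 15
15 XOR 15 = 0
The nim-sum is 0, so this is a P-position: the player to move is in a losing position under optimal play; the first player is about to move from it and so loses — the second player wins.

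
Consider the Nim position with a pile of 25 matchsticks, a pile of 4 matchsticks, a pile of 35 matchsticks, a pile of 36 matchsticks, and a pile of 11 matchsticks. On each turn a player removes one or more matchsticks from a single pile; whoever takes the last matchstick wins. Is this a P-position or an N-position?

Write each in binary and XOR column by column:
  011001  (25)
  000100  (4)
  100011  (35)
  100100  (36)
  001011  (11)
  ------
  010001  (17)
The nim-sum is 17 ≠ 0, so this is an N-position: the player to move can win.

N-position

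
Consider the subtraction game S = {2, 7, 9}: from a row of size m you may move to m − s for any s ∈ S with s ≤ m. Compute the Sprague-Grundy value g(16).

0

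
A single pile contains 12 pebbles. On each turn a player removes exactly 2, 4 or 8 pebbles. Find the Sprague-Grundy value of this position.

Build the Grundy sequence with g(k) = mex{g(k−s) : s ∈ {2, 4, 8}, s ≤ k}:
k:     0  1  2  3  4  5  6  7  8  9 10 11 12
g(k):  0  0  1  1  2  2  0  0  1  1  2  2  0
So g(12) = 0.

0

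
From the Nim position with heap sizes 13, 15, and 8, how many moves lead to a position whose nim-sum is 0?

Compute the nim-sum pairwise:
13 XOR 15 = 2
2 XOR 8 = 10
The overall nim-sum is X = 10. A heap of size p has a winning move iff p XOR X < p (reduce it to p XOR X).
  13: 13 XOR 10 = 7 < 13 — winning move (to 7).
  15: 15 XOR 10 = 5 < 15 — winning move (to 5).
  8: 8 XOR 10 = 2 < 8 — winning move (to 2).
That gives 3 winning moves.

3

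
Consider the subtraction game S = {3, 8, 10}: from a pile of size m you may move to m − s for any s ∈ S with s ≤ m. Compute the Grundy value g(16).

1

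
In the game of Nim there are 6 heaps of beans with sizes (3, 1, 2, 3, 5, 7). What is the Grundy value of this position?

1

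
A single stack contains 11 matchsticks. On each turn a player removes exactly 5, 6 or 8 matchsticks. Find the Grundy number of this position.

2

Compute g(0), g(1), … for moves {5, 6, 8}:
k:     0  1  2  3  4  5  6  7  8  9 10 11
g(k):  0  0  0  0  0  1  1  1  1  1  2  2
So g(11) = 2.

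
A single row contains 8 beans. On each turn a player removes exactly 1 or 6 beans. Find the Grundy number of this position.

Build the Grundy sequence with g(k) = mex{g(k−s) : s ∈ {1, 6}, s ≤ k}:
g(0) = mex{} = 0
g(1) = mex{0} = 1
g(2) = mex{1} = 0
g(3) = mex{0} = 1
g(4) = mex{1} = 0
g(5) = mex{0} = 1
g(6) = mex{0,1} = 2
g(7) = mex{1,2} = 0
g(8) = mex{0} = 1
So g(8) = 1.

1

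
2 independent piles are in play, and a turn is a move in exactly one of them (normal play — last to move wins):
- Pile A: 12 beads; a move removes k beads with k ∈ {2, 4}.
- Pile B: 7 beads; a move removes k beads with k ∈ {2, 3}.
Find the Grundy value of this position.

Build the Grundy sequence for pile A with g(k) = mex{g(k−s) : s ∈ {2, 4}, s ≤ k}:
g(0) = mex{} = 0
g(1) = mex{} = 0
g(2) = mex{0} = 1
g(3) = mex{0} = 1
g(4) = mex{0,1} = 2
g(5) = mex{0,1} = 2
g(6) = mex{1,2} = 0
g(7) = mex{1,2} = 0
g(8) = mex{0,2} = 1
g(9) = mex{0,2} = 1
g(10) = mex{0,1} = 2
g(11) = mex{0,1} = 2
g(12) = mex{1,2} = 0
So g(12) = 0.
Grundy values for pile B (subtraction set {2, 3}):
k:     0  1  2  3  4  5  6  7
g(k):  0  0  1  1  2  0  0  1
So g(7) = 1.
By the Sprague-Grundy theorem, the Grundy value of a sum of independent games is the XOR of the component values.
Combined value = 0 ⊕ 1 = 1.

1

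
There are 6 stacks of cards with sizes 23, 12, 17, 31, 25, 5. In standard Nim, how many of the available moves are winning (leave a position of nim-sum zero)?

Compute the nim-sum pairwise:
23 XOR 12 = 27
27 XOR 17 = 10
10 XOR 31 = 21
21 XOR 25 = 12
12 XOR 5 = 9
The overall nim-sum is X = 9. A stack of size p has a winning move iff p XOR X < p (reduce it to p XOR X).
  23: 23 XOR 9 = 30 ≥ 23 — no move.
  12: 12 XOR 9 = 5 < 12 — winning move (to 5).
  17: 17 XOR 9 = 24 ≥ 17 — no move.
  31: 31 XOR 9 = 22 < 31 — winning move (to 22).
  25: 25 XOR 9 = 16 < 25 — winning move (to 16).
  5: 5 XOR 9 = 12 ≥ 5 — no move.
That gives 3 winning moves.

3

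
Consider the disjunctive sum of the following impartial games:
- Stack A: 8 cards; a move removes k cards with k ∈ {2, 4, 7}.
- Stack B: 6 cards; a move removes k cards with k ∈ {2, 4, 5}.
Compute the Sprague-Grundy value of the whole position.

Grundy values for stack A (subtraction set {2, 4, 7}):
g(0) = mex{} = 0
g(1) = mex{} = 0
g(2) = mex{0} = 1
g(3) = mex{0} = 1
g(4) = mex{0,1} = 2
g(5) = mex{0,1} = 2
g(6) = mex{1,2} = 0
g(7) = mex{0,1,2} = 3
g(8) = mex{0,2} = 1
So g(8) = 1.
For stack B, compute g(0), g(1), … with moves {2, 4, 5}:
g(0) = mex{} = 0
g(1) = mex{} = 0
g(2) = mex{0} = 1
g(3) = mex{0} = 1
g(4) = mex{0,1} = 2
g(5) = mex{0,1} = 2
g(6) = mex{0,1,2} = 3
So g(6) = 3.
The value of a disjunctive sum is the nim-sum of the parts.
Combined value = 1 XOR 3 = 2.

2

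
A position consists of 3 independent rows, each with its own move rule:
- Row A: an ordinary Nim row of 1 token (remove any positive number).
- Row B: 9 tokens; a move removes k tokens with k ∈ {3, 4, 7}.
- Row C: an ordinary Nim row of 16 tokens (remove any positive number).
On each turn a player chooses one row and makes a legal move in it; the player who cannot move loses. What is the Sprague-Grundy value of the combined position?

Row A is a plain Nim row of size 1, so its Grundy value is 1.
Grundy values for row B (subtraction set {3, 4, 7}):
k:     0  1  2  3  4  5  6  7  8  9
g(k):  0  0  0  1  1  1  2  2  2  3
So g(9) = 3.
Row C is a plain Nim row of size 16, so its Grundy value is 16.
By the Sprague-Grundy theorem, the Grundy value of a sum of independent games is the XOR of the component values.
Combined value = 1 ⊕ 3 ⊕ 16 = 18.

18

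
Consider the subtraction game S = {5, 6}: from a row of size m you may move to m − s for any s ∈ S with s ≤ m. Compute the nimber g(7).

Build the Grundy sequence with g(k) = mex{g(k−s) : s ∈ {5, 6}, s ≤ k}:
k:     0  1  2  3  4  5  6  7
g(k):  0  0  0  0  0  1  1  1
So g(7) = 1.

1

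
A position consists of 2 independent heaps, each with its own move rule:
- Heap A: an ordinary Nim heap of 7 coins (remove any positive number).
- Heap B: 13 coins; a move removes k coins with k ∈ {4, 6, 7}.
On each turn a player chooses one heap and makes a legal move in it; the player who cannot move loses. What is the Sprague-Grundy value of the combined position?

7

Heap A is a plain Nim heap of size 7, so its Grundy value is 7.
For heap B, compute g(0), g(1), … with moves {4, 6, 7}:
g(0) = mex{} = 0
g(1) = mex{} = 0
g(2) = mex{} = 0
g(3) = mex{} = 0
g(4) = mex{0} = 1
g(5) = mex{0} = 1
g(6) = mex{0} = 1
g(7) = mex{0} = 1
g(8) = mex{0,1} = 2
g(9) = mex{0,1} = 2
g(10) = mex{0,1} = 2
g(11) = mex{1} = 0
g(12) = mex{1,2} = 0
g(13) = mex{1,2} = 0
So g(13) = 0.
The value of a disjunctive sum is the nim-sum of the parts.
Combined value = 7 ⊕ 0 = 7.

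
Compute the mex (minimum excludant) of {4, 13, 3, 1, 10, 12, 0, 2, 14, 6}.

The values 0, 1, 2, 3, 4 are all present; 5 is the first non-negative integer missing from the set.

5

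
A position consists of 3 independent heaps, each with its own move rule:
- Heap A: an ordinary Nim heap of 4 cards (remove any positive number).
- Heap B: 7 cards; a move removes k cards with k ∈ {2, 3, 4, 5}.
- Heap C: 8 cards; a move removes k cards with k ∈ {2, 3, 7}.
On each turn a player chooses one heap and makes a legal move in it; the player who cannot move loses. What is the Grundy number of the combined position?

5

Heap A is a plain Nim heap of size 4, so its Grundy value is 4.
Build the Grundy sequence for heap B with g(k) = mex{g(k−s) : s ∈ {2, 3, 4, 5}, s ≤ k}:
k:     0  1  2  3  4  5  6  7
g(k):  0  0  1  1  2  2  3  0
So g(7) = 0.
Build the Grundy sequence for heap C with g(k) = mex{g(k−s) : s ∈ {2, 3, 7}, s ≤ k}:
g(0) = mex{} = 0
g(1) = mex{} = 0
g(2) = mex{0} = 1
g(3) = mex{0} = 1
g(4) = mex{0,1} = 2
g(5) = mex{1} = 0
g(6) = mex{1,2} = 0
g(7) = mex{0,2} = 1
g(8) = mex{0} = 1
So g(8) = 1.
The value of a disjunctive sum is the nim-sum of the parts.
Combined value = 4 ⊕ 0 ⊕ 1 = 5.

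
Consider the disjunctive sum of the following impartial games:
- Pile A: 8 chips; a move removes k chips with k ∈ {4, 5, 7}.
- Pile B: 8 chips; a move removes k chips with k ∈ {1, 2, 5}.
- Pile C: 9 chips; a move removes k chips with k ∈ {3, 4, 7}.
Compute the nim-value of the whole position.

Grundy values for pile A (subtraction set {4, 5, 7}):
k:     0  1  2  3  4  5  6  7  8
g(k):  0  0  0  0  1  1  1  1  2
So g(8) = 2.
Grundy values for pile B (subtraction set {1, 2, 5}):
g(0) = mex{} = 0
g(1) = mex{0} = 1
g(2) = mex{0,1} = 2
g(3) = mex{1,2} = 0
g(4) = mex{0,2} = 1
g(5) = mex{0,1} = 2
g(6) = mex{1,2} = 0
g(7) = mex{0,2} = 1
g(8) = mex{0,1} = 2
So g(8) = 2.
Build the Grundy sequence for pile C with g(k) = mex{g(k−s) : s ∈ {3, 4, 7}, s ≤ k}:
k:     0  1  2  3  4  5  6  7  8  9
g(k):  0  0  0  1  1  1  2  2  2  3
So g(9) = 3.
The value of a disjunctive sum is the nim-sum of the parts.
Combined value = 2 XOR 2 XOR 3 = 3.

3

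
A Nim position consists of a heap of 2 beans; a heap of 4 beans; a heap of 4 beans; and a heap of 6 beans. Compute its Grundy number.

4

Bitwise XOR of the heap sizes:
  010  (2)
  100  (4)
  100  (4)
  110  (6)
  ---
  100  (4)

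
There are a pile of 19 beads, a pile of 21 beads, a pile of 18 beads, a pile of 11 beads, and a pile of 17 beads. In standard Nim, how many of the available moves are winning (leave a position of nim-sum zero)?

1

Nim-sum: 19 XOR 21 XOR 18 XOR 11 XOR 17 = 14.
The overall nim-sum is X = 14. A pile of size p has a winning move iff p XOR X < p (reduce it to p XOR X).
  19: 19 XOR 14 = 29 ≥ 19 — no move.
  21: 21 XOR 14 = 27 ≥ 21 — no move.
  18: 18 XOR 14 = 28 ≥ 18 — no move.
  11: 11 XOR 14 = 5 < 11 — winning move (to 5).
  17: 17 XOR 14 = 31 ≥ 17 — no move.
That gives 1 winning move.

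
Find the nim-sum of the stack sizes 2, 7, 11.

14

Compute the nim-sum pairwise:
2 XOR 7 = 5
5 XOR 11 = 14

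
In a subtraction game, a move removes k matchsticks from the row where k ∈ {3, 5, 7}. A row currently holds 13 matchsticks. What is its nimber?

1

Grundy values for subtraction set {3, 5, 7}:
g(0) = mex{} = 0
g(1) = mex{} = 0
g(2) = mex{} = 0
g(3) = mex{0} = 1
g(4) = mex{0} = 1
g(5) = mex{0} = 1
g(6) = mex{0,1} = 2
g(7) = mex{0,1} = 2
g(8) = mex{0,1} = 2
g(9) = mex{0,1,2} = 3
g(10) = mex{1,2} = 0
g(11) = mex{1,2} = 0
g(12) = mex{1,2,3} = 0
g(13) = mex{0,2} = 1
So g(13) = 1.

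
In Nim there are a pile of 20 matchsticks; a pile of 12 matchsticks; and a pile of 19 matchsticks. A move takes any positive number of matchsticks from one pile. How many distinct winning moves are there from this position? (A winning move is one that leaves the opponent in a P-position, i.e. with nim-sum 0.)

Nim-sum: 20 XOR 12 XOR 19 = 11.
The overall nim-sum is X = 11. A pile of size p has a winning move iff p XOR X < p (reduce it to p XOR X).
  20: 20 XOR 11 = 31 ≥ 20 — no move.
  12: 12 XOR 11 = 7 < 12 — winning move (to 7).
  19: 19 XOR 11 = 24 ≥ 19 — no move.
That gives 1 winning move.

1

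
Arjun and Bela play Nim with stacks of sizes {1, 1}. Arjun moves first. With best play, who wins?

Nim-sum: 1 XOR 1 = 0.
The nim-sum is 0, so this is a P-position: the player to move is in a losing position under optimal play; Arjun is about to move from it and so loses — Bela wins.

Bela wins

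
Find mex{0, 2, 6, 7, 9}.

0 is in the set but 1 is not, so the mex is 1.

1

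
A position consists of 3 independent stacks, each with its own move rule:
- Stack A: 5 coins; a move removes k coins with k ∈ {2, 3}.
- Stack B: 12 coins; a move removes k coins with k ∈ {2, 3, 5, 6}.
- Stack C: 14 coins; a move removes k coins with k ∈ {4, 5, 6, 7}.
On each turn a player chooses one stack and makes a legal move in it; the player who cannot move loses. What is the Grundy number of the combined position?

Grundy values for stack A (subtraction set {2, 3}):
g(0) = mex{} = 0
g(1) = mex{} = 0
g(2) = mex{0} = 1
g(3) = mex{0} = 1
g(4) = mex{0,1} = 2
g(5) = mex{1} = 0
So g(5) = 0.
Grundy values for stack B (subtraction set {2, 3, 5, 6}):
g(0) = mex{} = 0
g(1) = mex{} = 0
g(2) = mex{0} = 1
g(3) = mex{0} = 1
g(4) = mex{0,1} = 2
g(5) = mex{0,1} = 2
g(6) = mex{0,1,2} = 3
g(7) = mex{0,1,2} = 3
g(8) = mex{1,2,3} = 0
g(9) = mex{1,2,3} = 0
g(10) = mex{0,2,3} = 1
g(11) = mex{0,2,3} = 1
g(12) = mex{0,1,3} = 2
So g(12) = 2.
For stack C, compute g(0), g(1), … with moves {4, 5, 6, 7}:
g(0) = mex{} = 0
g(1) = mex{} = 0
g(2) = mex{} = 0
g(3) = mex{} = 0
g(4) = mex{0} = 1
g(5) = mex{0} = 1
g(6) = mex{0} = 1
g(7) = mex{0} = 1
g(8) = mex{0,1} = 2
g(9) = mex{0,1} = 2
g(10) = mex{0,1} = 2
g(11) = mex{1} = 0
g(12) = mex{1,2} = 0
g(13) = mex{1,2} = 0
g(14) = mex{1,2} = 0
So g(14) = 0.
The value of a disjunctive sum is the nim-sum of the parts.
Combined value = 0 XOR 2 XOR 0 = 2.

2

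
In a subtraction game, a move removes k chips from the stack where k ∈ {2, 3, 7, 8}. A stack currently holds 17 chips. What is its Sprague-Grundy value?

1

Build the Grundy sequence with g(k) = mex{g(k−s) : s ∈ {2, 3, 7, 8}, s ≤ k}:
k:     0  1  2  3  4  5  6  7  8  9 10 11 12 13 14 15 16 17
g(k):  0  0  1  1  2  0  0  1  1  2  0  0  1  1  2  0  0  1
So g(17) = 1.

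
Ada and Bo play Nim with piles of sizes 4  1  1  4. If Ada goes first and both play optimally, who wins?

Bitwise XOR of the heap sizes:
  100  (4)
  001  (1)
  001  (1)
  100  (4)
  ---
  000  (0)
The nim-sum is 0, so this is a P-position: the player to move is in a losing position under optimal play; Ada is about to move from it and so loses — Bo wins.

Bo wins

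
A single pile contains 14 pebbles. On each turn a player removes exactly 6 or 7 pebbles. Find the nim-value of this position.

0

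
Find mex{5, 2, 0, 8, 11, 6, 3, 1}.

The values 0, 1, 2, 3 are all present; 4 is the first non-negative integer missing from the set.

4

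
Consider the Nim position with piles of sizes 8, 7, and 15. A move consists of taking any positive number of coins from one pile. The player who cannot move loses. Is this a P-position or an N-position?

Compute the nim-sum pairwise:
8 XOR 7 = 15
15 XOR 15 = 0
The nim-sum is 0, so this is a P-position: the player to move is in a losing position under optimal play.

P-position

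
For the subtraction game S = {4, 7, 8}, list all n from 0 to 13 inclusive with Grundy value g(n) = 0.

0, 1, 2, 3, 12, 13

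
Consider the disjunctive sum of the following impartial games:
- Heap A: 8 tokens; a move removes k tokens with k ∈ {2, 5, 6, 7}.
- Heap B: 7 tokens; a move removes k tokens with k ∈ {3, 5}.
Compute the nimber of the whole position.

0

Grundy values for heap A (subtraction set {2, 5, 6, 7}):
g(0) = mex{} = 0
g(1) = mex{} = 0
g(2) = mex{0} = 1
g(3) = mex{0} = 1
g(4) = mex{1} = 0
g(5) = mex{0,1} = 2
g(6) = mex{0} = 1
g(7) = mex{0,1,2} = 3
g(8) = mex{0,1} = 2
So g(8) = 2.
For heap B, compute g(0), g(1), … with moves {3, 5}:
k:     0  1  2  3  4  5  6  7
g(k):  0  0  0  1  1  1  2  2
So g(7) = 2.
The value of a disjunctive sum is the nim-sum of the parts.
Combined value = 2 ⊕ 2 = 0.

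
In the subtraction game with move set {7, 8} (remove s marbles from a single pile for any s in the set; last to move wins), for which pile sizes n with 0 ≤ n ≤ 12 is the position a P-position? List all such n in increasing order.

0, 1, 2, 3, 4, 5, 6

Compute g(0), g(1), … for moves {7, 8}:
k:     0  1  2  3  4  5  6  7  8  9 10 11 12
g(k):  0  0  0  0  0  0  0  1  1  1  1  1  1
The P-positions (g = 0) in 0..12 are 0, 1, 2, 3, 4, 5, 6.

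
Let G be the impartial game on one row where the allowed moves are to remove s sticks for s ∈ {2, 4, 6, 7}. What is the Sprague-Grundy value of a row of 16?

Grundy values for subtraction set {2, 4, 6, 7}:
k:     0  1  2  3  4  5  6  7  8  9 10 11 12 13 14 15 16
g(k):  0  0  1  1  2  2  3  3  4  0  0  1  1  2  2  3  3
So g(16) = 3.

3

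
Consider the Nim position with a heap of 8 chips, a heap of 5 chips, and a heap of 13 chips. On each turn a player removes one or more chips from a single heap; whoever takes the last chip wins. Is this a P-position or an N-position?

P-position

In binary:
  1000  (8)
  0101  (5)
  1101  (13)
  ----
  0000  (0)
The nim-sum is 0, so this is a P-position: the player to move is in a losing position under optimal play.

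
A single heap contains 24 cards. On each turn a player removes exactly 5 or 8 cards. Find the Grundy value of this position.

2

Compute g(0), g(1), … for moves {5, 8}:
k:     0  1  2  3  4  5  6  7  8  9 10 11 12 13 14 15 16 17 18 19 20 21 22 23 24
g(k):  0  0  0  0  0  1  1  1  1  1  2  2  2  0  0  0  0  0  1  1  1  1  1  2  2
So g(24) = 2.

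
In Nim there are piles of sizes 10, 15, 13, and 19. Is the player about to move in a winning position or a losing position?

Winning position

Nim-sum: 10 ^ 15 ^ 13 ^ 19 = 27.
The nim-sum is 27 ≠ 0, so this is an N-position: the player to move can win.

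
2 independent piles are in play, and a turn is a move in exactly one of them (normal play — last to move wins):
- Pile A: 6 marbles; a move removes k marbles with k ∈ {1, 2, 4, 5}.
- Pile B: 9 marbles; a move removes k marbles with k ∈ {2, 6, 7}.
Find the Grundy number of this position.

0

For pile A, compute g(0), g(1), … with moves {1, 2, 4, 5}:
g(0) = mex{} = 0
g(1) = mex{0} = 1
g(2) = mex{0,1} = 2
g(3) = mex{1,2} = 0
g(4) = mex{0,2} = 1
g(5) = mex{0,1} = 2
g(6) = mex{1,2} = 0
So g(6) = 0.
Build the Grundy sequence for pile B with g(k) = mex{g(k−s) : s ∈ {2, 6, 7}, s ≤ k}:
g(0) = mex{} = 0
g(1) = mex{} = 0
g(2) = mex{0} = 1
g(3) = mex{0} = 1
g(4) = mex{1} = 0
g(5) = mex{1} = 0
g(6) = mex{0} = 1
g(7) = mex{0} = 1
g(8) = mex{0,1} = 2
g(9) = mex{1} = 0
So g(9) = 0.
By the Sprague-Grundy theorem, the Grundy value of a sum of independent games is the XOR of the component values.
Combined value = 0 ⊕ 0 = 0.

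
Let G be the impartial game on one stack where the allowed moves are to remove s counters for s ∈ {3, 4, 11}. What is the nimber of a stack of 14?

Grundy values for subtraction set {3, 4, 11}:
g(0) = mex{} = 0
g(1) = mex{} = 0
g(2) = mex{} = 0
g(3) = mex{0} = 1
g(4) = mex{0} = 1
g(5) = mex{0} = 1
g(6) = mex{0,1} = 2
g(7) = mex{1} = 0
g(8) = mex{1} = 0
g(9) = mex{1,2} = 0
g(10) = mex{0,2} = 1
g(11) = mex{0} = 1
g(12) = mex{0} = 1
g(13) = mex{0,1} = 2
g(14) = mex{1} = 0
So g(14) = 0.

0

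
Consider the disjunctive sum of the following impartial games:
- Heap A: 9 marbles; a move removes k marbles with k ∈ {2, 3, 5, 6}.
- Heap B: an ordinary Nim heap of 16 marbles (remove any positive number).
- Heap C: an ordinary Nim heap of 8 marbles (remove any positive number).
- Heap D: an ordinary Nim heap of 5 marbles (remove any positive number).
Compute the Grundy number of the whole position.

Build the Grundy sequence for heap A with g(k) = mex{g(k−s) : s ∈ {2, 3, 5, 6}, s ≤ k}:
k:     0  1  2  3  4  5  6  7  8  9
g(k):  0  0  1  1  2  2  3  3  0  0
So g(9) = 0.
Heap B is a plain Nim heap of size 16, so its Grundy value is 16.
Heap C is a plain Nim heap of size 8, so its Grundy value is 8.
Heap D is a plain Nim heap of size 5, so its Grundy value is 5.
The value of a disjunctive sum is the nim-sum of the parts.
Combined value = 0 XOR 16 XOR 8 XOR 5 = 29.

29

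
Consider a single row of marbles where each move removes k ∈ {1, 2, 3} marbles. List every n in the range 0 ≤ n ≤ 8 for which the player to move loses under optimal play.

Compute g(0), g(1), … for moves {1, 2, 3}:
k:     0  1  2  3  4  5  6  7  8
g(k):  0  1  2  3  0  1  2  3  0
The P-positions (g = 0) in 0..8 are 0, 4, 8.

0, 4, 8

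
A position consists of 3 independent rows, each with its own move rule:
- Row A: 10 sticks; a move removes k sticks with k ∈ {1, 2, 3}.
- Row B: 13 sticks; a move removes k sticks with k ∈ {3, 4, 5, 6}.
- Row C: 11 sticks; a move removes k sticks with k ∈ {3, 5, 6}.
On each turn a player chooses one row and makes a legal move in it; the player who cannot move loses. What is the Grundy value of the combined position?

Build the Grundy sequence for row A with g(k) = mex{g(k−s) : s ∈ {1, 2, 3}, s ≤ k}:
g(0) = mex{} = 0
g(1) = mex{0} = 1
g(2) = mex{0,1} = 2
g(3) = mex{0,1,2} = 3
g(4) = mex{1,2,3} = 0
g(5) = mex{0,2,3} = 1
g(6) = mex{0,1,3} = 2
g(7) = mex{0,1,2} = 3
g(8) = mex{1,2,3} = 0
g(9) = mex{0,2,3} = 1
g(10) = mex{0,1,3} = 2
So g(10) = 2.
Build the Grundy sequence for row B with g(k) = mex{g(k−s) : s ∈ {3, 4, 5, 6}, s ≤ k}:
k:     0  1  2  3  4  5  6  7  8  9 10 11 12 13
g(k):  0  0  0  1  1  1  2  2  2  0  0  0  1  1
So g(13) = 1.
Grundy values for row C (subtraction set {3, 5, 6}):
g(0) = mex{} = 0
g(1) = mex{} = 0
g(2) = mex{} = 0
g(3) = mex{0} = 1
g(4) = mex{0} = 1
g(5) = mex{0} = 1
g(6) = mex{0,1} = 2
g(7) = mex{0,1} = 2
g(8) = mex{0,1} = 2
g(9) = mex{1,2} = 0
g(10) = mex{1,2} = 0
g(11) = mex{1,2} = 0
So g(11) = 0.
The value of a disjunctive sum is the nim-sum of the parts.
Combined value = 2 ⊕ 1 ⊕ 0 = 3.

3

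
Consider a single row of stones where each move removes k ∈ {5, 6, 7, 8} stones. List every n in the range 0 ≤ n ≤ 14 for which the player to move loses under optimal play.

0, 1, 2, 3, 4, 13, 14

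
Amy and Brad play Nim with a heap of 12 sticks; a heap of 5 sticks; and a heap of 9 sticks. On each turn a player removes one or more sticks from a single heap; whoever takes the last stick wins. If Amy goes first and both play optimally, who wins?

Brad wins

Nim-sum: 12 ^ 5 ^ 9 = 0.
The nim-sum is 0, so this is a P-position: the player to move is in a losing position under optimal play; Amy is about to move from it and so loses — Brad wins.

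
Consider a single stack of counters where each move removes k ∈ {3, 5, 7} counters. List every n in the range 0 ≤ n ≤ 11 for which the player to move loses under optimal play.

0, 1, 2, 10, 11

Compute g(0), g(1), … for moves {3, 5, 7}:
k:     0  1  2  3  4  5  6  7  8  9 10 11
g(k):  0  0  0  1  1  1  2  2  2  3  0  0
The P-positions (g = 0) in 0..11 are 0, 1, 2, 10, 11.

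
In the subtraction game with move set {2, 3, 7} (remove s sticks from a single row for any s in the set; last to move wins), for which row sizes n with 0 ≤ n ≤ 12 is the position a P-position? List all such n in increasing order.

Grundy values for subtraction set {2, 3, 7}:
g(0) = mex{} = 0
g(1) = mex{} = 0
g(2) = mex{0} = 1
g(3) = mex{0} = 1
g(4) = mex{0,1} = 2
g(5) = mex{1} = 0
g(6) = mex{1,2} = 0
g(7) = mex{0,2} = 1
g(8) = mex{0} = 1
g(9) = mex{0,1} = 2
g(10) = mex{1} = 0
g(11) = mex{1,2} = 0
g(12) = mex{0,2} = 1
The P-positions (g = 0) in 0..12 are 0, 1, 5, 6, 10, 11.

0, 1, 5, 6, 10, 11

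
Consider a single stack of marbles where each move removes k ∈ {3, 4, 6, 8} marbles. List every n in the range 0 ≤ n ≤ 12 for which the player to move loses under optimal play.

0, 1, 2, 11, 12

Build the Grundy sequence with g(k) = mex{g(k−s) : s ∈ {3, 4, 6, 8}, s ≤ k}:
g(0) = mex{} = 0
g(1) = mex{} = 0
g(2) = mex{} = 0
g(3) = mex{0} = 1
g(4) = mex{0} = 1
g(5) = mex{0} = 1
g(6) = mex{0,1} = 2
g(7) = mex{0,1} = 2
g(8) = mex{0,1} = 2
g(9) = mex{0,1,2} = 3
g(10) = mex{0,1,2} = 3
g(11) = mex{1,2} = 0
g(12) = mex{1,2,3} = 0
The P-positions (g = 0) in 0..12 are 0, 1, 2, 11, 12.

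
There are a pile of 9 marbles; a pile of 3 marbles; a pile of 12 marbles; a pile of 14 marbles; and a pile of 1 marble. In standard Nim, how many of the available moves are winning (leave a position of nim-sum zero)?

Compute the nim-sum pairwise:
9 ^ 3 = 10
10 ^ 12 = 6
6 ^ 14 = 8
8 ^ 1 = 9
The overall nim-sum is X = 9. A pile of size p has a winning move iff p XOR X < p (reduce it to p XOR X).
  9: 9 XOR 9 = 0 < 9 — winning move (to 0).
  3: 3 XOR 9 = 10 ≥ 3 — no move.
  12: 12 XOR 9 = 5 < 12 — winning move (to 5).
  14: 14 XOR 9 = 7 < 14 — winning move (to 7).
  1: 1 XOR 9 = 8 ≥ 1 — no move.
That gives 3 winning moves.

3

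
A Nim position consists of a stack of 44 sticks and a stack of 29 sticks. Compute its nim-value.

49

Compute the nim-sum pairwise:
44 XOR 29 = 49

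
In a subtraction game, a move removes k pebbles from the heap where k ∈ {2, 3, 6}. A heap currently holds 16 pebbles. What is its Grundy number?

1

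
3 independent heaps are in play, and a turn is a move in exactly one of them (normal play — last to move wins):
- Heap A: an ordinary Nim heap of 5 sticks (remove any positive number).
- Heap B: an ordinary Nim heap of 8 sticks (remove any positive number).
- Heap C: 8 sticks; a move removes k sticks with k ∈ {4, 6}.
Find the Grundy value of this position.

Heap A is a plain Nim heap of size 5, so its Grundy value is 5.
Heap B is a plain Nim heap of size 8, so its Grundy value is 8.
Grundy values for heap C (subtraction set {4, 6}):
g(0) = mex{} = 0
g(1) = mex{} = 0
g(2) = mex{} = 0
g(3) = mex{} = 0
g(4) = mex{0} = 1
g(5) = mex{0} = 1
g(6) = mex{0} = 1
g(7) = mex{0} = 1
g(8) = mex{0,1} = 2
So g(8) = 2.
The value of a disjunctive sum is the nim-sum of the parts.
Combined value = 5 XOR 8 XOR 2 = 15.

15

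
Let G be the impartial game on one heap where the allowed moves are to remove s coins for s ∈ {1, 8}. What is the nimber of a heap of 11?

Compute g(0), g(1), … for moves {1, 8}:
g(0) = mex{} = 0
g(1) = mex{0} = 1
g(2) = mex{1} = 0
g(3) = mex{0} = 1
g(4) = mex{1} = 0
g(5) = mex{0} = 1
g(6) = mex{1} = 0
g(7) = mex{0} = 1
g(8) = mex{0,1} = 2
g(9) = mex{1,2} = 0
g(10) = mex{0} = 1
g(11) = mex{1} = 0
So g(11) = 0.

0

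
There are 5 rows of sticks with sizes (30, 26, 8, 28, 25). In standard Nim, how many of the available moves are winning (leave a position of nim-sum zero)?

5

Nim-sum: 30 ^ 26 ^ 8 ^ 28 ^ 25 = 9.
The overall nim-sum is X = 9. A row of size p has a winning move iff p XOR X < p (reduce it to p XOR X).
  30: 30 XOR 9 = 23 < 30 — winning move (to 23).
  26: 26 XOR 9 = 19 < 26 — winning move (to 19).
  8: 8 XOR 9 = 1 < 8 — winning move (to 1).
  28: 28 XOR 9 = 21 < 28 — winning move (to 21).
  25: 25 XOR 9 = 16 < 25 — winning move (to 16).
That gives 5 winning moves.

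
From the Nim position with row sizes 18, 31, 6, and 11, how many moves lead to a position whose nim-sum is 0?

Nim-sum: 18 ^ 31 ^ 6 ^ 11 = 0.
The nim-sum is already 0, so every move leaves a nonzero nim-sum — there are no winning moves.

0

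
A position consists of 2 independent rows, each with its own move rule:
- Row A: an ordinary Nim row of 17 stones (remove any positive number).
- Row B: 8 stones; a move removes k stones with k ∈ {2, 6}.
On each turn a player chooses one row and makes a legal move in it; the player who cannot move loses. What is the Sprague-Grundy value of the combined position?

17

Row A is a plain Nim row of size 17, so its Grundy value is 17.
Grundy values for row B (subtraction set {2, 6}):
k:     0  1  2  3  4  5  6  7  8
g(k):  0  0  1  1  0  0  1  1  0
So g(8) = 0.
The value of a disjunctive sum is the nim-sum of the parts.
Combined value = 17 XOR 0 = 17.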